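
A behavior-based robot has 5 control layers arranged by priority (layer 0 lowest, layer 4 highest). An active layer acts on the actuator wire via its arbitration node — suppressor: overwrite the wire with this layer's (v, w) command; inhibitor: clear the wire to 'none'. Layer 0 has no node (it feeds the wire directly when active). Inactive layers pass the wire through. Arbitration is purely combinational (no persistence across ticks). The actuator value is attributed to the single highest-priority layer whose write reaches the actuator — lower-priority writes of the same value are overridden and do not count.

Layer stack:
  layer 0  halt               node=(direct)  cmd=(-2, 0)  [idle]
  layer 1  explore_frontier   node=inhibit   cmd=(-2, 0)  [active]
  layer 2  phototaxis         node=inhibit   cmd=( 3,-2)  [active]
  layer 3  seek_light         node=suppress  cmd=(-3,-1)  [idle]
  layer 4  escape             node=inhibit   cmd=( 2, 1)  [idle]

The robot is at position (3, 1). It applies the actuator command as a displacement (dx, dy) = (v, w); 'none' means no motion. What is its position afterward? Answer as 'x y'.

3 1

layer 0 (halt) idle — none
layer 1 (explore_frontier) active — inhibits: none
layer 2 (phototaxis) active — inhibits: none
layer 3 (seek_light) idle — unchanged: none
layer 4 (escape) idle — unchanged: none
→ actuator none
position: (3, 1) + none = (3, 1)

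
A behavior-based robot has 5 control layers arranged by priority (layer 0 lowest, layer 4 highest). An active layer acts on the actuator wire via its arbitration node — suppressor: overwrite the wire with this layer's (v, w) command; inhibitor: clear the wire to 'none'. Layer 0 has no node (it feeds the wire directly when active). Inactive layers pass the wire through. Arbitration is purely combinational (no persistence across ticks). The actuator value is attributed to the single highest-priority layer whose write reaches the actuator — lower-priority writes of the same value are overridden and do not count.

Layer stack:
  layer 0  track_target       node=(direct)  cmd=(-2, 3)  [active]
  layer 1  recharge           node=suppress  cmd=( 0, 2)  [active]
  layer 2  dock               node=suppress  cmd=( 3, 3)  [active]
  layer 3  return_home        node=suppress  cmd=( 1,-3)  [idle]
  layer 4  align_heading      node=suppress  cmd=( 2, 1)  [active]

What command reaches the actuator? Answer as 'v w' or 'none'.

[0] track_target on; wire := (-2, 3)
[1] recharge on (suppress); wire := (0, 2)
[2] dock on (suppress); wire := (3, 3)
[3] return_home off; pass (3, 3)
[4] align_heading on (suppress); wire := (2, 1)
output (2, 1)

2 1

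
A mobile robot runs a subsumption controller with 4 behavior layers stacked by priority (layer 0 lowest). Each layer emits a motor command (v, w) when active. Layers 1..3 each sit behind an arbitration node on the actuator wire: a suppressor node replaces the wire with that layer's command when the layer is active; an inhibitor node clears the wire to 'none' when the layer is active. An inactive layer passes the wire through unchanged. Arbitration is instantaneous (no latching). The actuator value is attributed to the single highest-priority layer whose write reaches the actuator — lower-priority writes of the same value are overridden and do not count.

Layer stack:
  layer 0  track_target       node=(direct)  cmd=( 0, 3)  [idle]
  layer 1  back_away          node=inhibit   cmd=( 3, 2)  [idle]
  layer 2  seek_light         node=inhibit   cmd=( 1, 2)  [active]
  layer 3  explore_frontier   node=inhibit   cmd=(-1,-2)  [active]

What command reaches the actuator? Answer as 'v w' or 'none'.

L0 track_target: idle → wire = none
L1 back_away: idle → wire stays none
L2 seek_light: active, inhibitor → wire = none
L3 explore_frontier: active, inhibitor → wire = none
actuator = none

none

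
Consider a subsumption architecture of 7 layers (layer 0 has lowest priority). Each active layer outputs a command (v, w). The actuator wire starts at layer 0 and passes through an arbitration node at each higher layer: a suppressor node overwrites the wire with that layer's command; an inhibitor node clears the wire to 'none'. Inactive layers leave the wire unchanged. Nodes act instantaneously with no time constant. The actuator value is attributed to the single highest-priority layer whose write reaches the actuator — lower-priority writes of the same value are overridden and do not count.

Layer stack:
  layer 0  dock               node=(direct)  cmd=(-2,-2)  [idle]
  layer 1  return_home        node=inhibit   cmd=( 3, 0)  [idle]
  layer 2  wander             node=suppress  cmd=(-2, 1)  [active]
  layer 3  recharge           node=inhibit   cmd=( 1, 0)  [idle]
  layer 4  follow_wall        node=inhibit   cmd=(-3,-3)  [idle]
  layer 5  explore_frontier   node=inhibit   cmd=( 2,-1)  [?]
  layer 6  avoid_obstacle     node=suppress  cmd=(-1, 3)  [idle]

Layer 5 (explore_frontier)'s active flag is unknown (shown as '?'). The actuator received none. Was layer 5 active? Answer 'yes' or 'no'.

If layer 5 is active=yes:
  actuator would be none
If layer 5 is active=no:
  actuator would be (-2, 1)
Observed none, so layer 5 was active.

yes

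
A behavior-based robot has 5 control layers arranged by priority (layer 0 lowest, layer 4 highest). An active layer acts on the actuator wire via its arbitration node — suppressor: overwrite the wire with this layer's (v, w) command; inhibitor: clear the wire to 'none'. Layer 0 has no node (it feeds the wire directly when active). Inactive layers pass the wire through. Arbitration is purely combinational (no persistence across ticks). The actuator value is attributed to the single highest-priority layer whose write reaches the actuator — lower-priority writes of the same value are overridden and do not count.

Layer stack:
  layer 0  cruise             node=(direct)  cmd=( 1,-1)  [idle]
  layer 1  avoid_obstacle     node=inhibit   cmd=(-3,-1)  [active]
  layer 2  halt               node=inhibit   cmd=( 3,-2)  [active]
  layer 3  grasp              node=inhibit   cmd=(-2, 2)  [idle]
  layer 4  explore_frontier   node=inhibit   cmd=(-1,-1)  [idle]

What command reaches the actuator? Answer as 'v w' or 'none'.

none

layer 0 (cruise) idle — none
layer 1 (avoid_obstacle) active — inhibits: none
layer 2 (halt) active — inhibits: none
layer 3 (grasp) idle — unchanged: none
layer 4 (explore_frontier) idle — unchanged: none
→ actuator none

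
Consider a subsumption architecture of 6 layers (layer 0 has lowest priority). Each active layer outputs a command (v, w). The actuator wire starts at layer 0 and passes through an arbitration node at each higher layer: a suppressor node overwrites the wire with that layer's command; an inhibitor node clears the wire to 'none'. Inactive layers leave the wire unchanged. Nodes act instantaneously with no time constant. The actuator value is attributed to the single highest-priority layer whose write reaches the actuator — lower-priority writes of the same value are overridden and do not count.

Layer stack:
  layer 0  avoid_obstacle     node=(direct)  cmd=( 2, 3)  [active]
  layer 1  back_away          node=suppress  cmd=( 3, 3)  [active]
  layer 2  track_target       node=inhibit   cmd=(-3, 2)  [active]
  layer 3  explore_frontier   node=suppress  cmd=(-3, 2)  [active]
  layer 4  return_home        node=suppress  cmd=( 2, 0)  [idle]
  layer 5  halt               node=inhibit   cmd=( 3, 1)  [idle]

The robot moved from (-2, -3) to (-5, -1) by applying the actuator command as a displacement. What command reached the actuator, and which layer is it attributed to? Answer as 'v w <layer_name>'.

displacement = (-5, -1) − (-2, -3) = (-3, 2)
layer 0 (avoid_obstacle) active — direct: (2, 3)
layer 1 (back_away) active — suppresses: (3, 3)
layer 2 (track_target) active — inhibits: none
layer 3 (explore_frontier) active — suppresses: (-3, 2)
layer 4 (return_home) idle — unchanged: (-3, 2)
layer 5 (halt) idle — unchanged: (-3, 2)
→ actuator (-3, 2) — from layer 3 (explore_frontier)

-3 2 explore_frontier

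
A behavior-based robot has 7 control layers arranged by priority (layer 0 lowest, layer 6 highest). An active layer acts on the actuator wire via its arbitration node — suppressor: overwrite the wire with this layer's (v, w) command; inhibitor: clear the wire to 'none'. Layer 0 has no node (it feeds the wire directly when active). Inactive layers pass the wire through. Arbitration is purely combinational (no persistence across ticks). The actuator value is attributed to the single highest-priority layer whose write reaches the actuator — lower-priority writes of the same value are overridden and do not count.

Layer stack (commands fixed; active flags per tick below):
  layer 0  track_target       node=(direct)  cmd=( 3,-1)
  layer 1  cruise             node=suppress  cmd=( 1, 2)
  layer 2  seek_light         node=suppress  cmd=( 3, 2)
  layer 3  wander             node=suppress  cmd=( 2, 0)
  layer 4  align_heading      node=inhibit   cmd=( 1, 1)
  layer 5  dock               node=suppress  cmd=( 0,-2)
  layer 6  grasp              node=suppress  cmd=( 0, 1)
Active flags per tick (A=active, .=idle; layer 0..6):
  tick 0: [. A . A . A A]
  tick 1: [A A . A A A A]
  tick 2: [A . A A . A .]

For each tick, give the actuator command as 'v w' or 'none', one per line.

0 1
0 1
0 -2

tick 0:
  layer 0 (track_target) idle — none
  layer 1 (cruise) active — suppresses: (1, 2)
  layer 2 (seek_light) idle — unchanged: (1, 2)
  layer 3 (wander) active — suppresses: (2, 0)
  layer 4 (align_heading) idle — unchanged: (2, 0)
  layer 5 (dock) active — suppresses: (0, -2)
  layer 6 (grasp) active — suppresses: (0, 1)
  → actuator (0, 1)
tick 1:
  layer 0 (track_target) active — direct: (3, -1)
  layer 1 (cruise) active — suppresses: (1, 2)
  layer 2 (seek_light) idle — unchanged: (1, 2)
  layer 3 (wander) active — suppresses: (2, 0)
  layer 4 (align_heading) active — inhibits: none
  layer 5 (dock) active — suppresses: (0, -2)
  layer 6 (grasp) active — suppresses: (0, 1)
  → actuator (0, 1)
tick 2:
  layer 0 (track_target) active — direct: (3, -1)
  layer 1 (cruise) idle — unchanged: (3, -1)
  layer 2 (seek_light) active — suppresses: (3, 2)
  layer 3 (wander) active — suppresses: (2, 0)
  layer 4 (align_heading) idle — unchanged: (2, 0)
  layer 5 (dock) active — suppresses: (0, -2)
  layer 6 (grasp) idle — unchanged: (0, -2)
  → actuator (0, -2)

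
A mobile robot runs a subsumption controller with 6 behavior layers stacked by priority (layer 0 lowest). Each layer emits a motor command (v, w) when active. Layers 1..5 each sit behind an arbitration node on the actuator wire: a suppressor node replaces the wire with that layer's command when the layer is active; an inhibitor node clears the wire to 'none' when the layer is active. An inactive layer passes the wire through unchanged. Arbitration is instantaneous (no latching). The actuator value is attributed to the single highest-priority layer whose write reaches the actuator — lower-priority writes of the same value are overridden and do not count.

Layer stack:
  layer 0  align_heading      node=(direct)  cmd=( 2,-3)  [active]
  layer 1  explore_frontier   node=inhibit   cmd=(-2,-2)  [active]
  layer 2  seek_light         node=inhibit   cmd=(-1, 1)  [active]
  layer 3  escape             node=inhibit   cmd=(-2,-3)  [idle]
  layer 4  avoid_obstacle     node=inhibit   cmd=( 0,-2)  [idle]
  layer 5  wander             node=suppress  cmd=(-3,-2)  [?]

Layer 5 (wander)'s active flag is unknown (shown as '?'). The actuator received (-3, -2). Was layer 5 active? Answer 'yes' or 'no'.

If layer 5 is active=yes:
  actuator would be (-3, -2)
If layer 5 is active=no:
  actuator would be none
Observed (-3, -2), so layer 5 was active.

yes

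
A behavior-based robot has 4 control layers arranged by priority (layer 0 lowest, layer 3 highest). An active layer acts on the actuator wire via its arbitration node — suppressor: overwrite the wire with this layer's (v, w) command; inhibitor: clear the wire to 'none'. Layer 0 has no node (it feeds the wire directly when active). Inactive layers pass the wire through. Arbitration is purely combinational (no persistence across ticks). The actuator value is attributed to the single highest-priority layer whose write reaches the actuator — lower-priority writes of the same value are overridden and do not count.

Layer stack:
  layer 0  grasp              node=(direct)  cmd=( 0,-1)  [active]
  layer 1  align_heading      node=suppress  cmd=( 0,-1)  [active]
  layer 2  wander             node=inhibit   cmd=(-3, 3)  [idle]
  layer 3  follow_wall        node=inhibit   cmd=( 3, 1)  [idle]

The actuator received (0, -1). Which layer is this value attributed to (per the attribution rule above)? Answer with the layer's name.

L0 grasp: active, feeds wire = (0, -1)
L1 align_heading: active, suppressor → wire = (0, -1)
L2 wander: idle → wire stays (0, -1)
L3 follow_wall: idle → wire stays (0, -1)
actuator = (0, -1)
last writer: layer 1 = align_heading

align_heading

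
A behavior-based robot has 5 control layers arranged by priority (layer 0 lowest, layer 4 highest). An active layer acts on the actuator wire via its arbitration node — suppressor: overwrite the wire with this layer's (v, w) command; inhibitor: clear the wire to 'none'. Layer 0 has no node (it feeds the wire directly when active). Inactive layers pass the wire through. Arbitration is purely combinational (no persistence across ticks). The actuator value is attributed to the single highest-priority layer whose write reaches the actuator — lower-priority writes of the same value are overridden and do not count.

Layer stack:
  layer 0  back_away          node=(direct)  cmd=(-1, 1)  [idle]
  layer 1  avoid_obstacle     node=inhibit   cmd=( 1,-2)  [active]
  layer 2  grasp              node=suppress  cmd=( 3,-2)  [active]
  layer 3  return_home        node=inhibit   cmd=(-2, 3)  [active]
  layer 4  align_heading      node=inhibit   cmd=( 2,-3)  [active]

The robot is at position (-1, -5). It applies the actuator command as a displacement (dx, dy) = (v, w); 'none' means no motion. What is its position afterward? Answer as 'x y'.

-1 -5

L0 back_away: idle → wire = none
L1 avoid_obstacle: active, inhibitor → wire = none
L2 grasp: active, suppressor → wire = (3, -2)
L3 return_home: active, inhibitor → wire = none
L4 align_heading: active, inhibitor → wire = none
actuator = none
position: (-1, -5) + none = (-1, -5)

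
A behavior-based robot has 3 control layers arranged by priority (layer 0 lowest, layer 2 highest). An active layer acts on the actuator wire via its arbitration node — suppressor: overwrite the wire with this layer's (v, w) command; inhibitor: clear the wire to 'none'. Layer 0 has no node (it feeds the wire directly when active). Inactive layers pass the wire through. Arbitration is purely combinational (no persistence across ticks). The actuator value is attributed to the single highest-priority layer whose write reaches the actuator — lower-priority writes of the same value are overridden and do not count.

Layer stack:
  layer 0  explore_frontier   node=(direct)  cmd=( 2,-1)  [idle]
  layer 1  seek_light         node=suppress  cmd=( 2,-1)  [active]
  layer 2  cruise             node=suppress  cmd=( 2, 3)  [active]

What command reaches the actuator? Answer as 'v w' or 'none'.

L0 explore_frontier: idle → wire = none
L1 seek_light: active, suppressor → wire = (2, -1)
L2 cruise: active, suppressor → wire = (2, 3)
actuator = (2, 3)

2 3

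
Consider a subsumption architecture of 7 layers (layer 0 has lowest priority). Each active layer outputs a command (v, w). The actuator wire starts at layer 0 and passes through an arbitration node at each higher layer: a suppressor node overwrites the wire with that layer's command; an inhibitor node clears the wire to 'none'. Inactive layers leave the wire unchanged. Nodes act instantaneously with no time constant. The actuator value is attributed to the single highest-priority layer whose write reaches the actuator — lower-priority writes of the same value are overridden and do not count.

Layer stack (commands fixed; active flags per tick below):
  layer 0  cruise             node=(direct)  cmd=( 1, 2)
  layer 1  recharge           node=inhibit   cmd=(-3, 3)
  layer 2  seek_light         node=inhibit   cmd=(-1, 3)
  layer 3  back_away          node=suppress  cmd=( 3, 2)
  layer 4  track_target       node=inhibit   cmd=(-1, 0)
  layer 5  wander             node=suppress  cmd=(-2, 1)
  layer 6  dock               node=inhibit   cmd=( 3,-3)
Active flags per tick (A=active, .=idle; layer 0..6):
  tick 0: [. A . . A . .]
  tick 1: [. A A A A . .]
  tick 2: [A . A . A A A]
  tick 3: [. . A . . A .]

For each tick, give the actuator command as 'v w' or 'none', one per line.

tick 0:
  layer 0 (cruise) idle — none
  layer 1 (recharge) active — inhibits: none
  layer 2 (seek_light) idle — unchanged: none
  layer 3 (back_away) idle — unchanged: none
  layer 4 (track_target) active — inhibits: none
  layer 5 (wander) idle — unchanged: none
  layer 6 (dock) idle — unchanged: none
  → actuator none
tick 1:
  layer 0 (cruise) idle — none
  layer 1 (recharge) active — inhibits: none
  layer 2 (seek_light) active — inhibits: none
  layer 3 (back_away) active — suppresses: (3, 2)
  layer 4 (track_target) active — inhibits: none
  layer 5 (wander) idle — unchanged: none
  layer 6 (dock) idle — unchanged: none
  → actuator none
tick 2:
  layer 0 (cruise) active — direct: (1, 2)
  layer 1 (recharge) idle — unchanged: (1, 2)
  layer 2 (seek_light) active — inhibits: none
  layer 3 (back_away) idle — unchanged: none
  layer 4 (track_target) active — inhibits: none
  layer 5 (wander) active — suppresses: (-2, 1)
  layer 6 (dock) active — inhibits: none
  → actuator none
tick 3:
  layer 0 (cruise) idle — none
  layer 1 (recharge) idle — unchanged: none
  layer 2 (seek_light) active — inhibits: none
  layer 3 (back_away) idle — unchanged: none
  layer 4 (track_target) idle — unchanged: none
  layer 5 (wander) active — suppresses: (-2, 1)
  layer 6 (dock) idle — unchanged: (-2, 1)
  → actuator (-2, 1)

none
none
none
-2 1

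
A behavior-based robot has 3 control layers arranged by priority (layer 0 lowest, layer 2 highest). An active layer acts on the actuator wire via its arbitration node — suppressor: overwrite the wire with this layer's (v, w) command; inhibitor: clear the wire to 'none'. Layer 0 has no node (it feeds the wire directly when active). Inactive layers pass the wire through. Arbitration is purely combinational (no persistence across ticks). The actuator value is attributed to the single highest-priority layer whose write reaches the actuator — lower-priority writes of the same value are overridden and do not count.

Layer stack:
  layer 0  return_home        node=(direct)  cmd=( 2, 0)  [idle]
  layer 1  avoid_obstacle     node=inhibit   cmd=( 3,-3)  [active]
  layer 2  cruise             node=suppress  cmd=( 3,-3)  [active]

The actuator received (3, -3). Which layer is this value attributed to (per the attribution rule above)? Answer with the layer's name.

cruise

L0 return_home: idle → wire = none
L1 avoid_obstacle: active, inhibitor → wire = none
L2 cruise: active, suppressor → wire = (3, -3)
actuator = (3, -3)
last writer: layer 2 = cruise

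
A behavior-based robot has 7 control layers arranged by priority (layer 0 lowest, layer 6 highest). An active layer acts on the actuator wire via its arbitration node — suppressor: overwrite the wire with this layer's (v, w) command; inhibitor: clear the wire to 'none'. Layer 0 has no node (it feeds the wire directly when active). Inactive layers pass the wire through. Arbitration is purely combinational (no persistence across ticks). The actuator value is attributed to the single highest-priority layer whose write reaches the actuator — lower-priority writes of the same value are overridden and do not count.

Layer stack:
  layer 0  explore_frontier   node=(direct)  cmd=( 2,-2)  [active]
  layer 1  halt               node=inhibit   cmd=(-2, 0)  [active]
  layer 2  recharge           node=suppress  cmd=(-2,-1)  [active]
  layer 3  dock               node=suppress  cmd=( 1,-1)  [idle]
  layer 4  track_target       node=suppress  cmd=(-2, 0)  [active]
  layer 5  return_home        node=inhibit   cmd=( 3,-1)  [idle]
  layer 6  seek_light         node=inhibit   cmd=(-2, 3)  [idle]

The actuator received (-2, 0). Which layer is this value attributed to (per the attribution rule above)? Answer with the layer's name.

[0] explore_frontier on; wire := (2, -2)
[1] halt on (inhibit); wire := none
[2] recharge on (suppress); wire := (-2, -1)
[3] dock off; pass (-2, -1)
[4] track_target on (suppress); wire := (-2, 0)
[5] return_home off; pass (-2, 0)
[6] seek_light off; pass (-2, 0)
output (-2, 0)
last writer: layer 4 = track_target

track_target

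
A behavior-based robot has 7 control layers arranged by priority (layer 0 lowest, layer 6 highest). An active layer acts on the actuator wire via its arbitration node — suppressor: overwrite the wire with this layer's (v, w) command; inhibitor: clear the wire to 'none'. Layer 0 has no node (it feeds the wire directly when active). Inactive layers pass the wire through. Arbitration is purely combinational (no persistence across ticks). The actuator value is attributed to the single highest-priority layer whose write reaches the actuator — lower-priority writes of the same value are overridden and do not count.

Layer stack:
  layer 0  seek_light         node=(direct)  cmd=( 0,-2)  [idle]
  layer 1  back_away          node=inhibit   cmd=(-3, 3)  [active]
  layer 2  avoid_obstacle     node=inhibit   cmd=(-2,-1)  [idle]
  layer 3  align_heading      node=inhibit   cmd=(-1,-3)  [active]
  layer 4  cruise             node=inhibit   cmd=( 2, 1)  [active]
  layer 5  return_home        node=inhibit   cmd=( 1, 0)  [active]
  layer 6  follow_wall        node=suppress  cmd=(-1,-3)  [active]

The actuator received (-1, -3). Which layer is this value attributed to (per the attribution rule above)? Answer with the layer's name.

follow_wall

layer 0 (seek_light) idle — none
layer 1 (back_away) active — inhibits: none
layer 2 (avoid_obstacle) idle — unchanged: none
layer 3 (align_heading) active — inhibits: none
layer 4 (cruise) active — inhibits: none
layer 5 (return_home) active — inhibits: none
layer 6 (follow_wall) active — suppresses: (-1, -3)
→ actuator (-1, -3)
last writer: layer 6 = follow_wall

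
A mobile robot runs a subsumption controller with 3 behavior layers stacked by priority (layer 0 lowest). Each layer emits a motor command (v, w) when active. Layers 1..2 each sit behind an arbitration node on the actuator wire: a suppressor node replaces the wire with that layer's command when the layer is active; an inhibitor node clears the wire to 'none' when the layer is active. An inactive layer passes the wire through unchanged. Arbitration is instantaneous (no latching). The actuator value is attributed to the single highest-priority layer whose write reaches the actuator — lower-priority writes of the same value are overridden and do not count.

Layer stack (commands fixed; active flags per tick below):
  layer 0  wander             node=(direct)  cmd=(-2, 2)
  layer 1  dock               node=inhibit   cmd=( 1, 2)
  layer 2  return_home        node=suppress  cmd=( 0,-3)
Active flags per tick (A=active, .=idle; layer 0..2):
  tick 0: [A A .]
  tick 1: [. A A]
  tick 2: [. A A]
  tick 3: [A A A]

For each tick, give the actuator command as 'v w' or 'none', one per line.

none
0 -3
0 -3
0 -3

tick 0:
  L0 wander: active, feeds wire = (-2, 2)
  L1 dock: active, inhibitor → wire = none
  L2 return_home: idle → wire stays none
  actuator = none
tick 1:
  L0 wander: idle → wire = none
  L1 dock: active, inhibitor → wire = none
  L2 return_home: active, suppressor → wire = (0, -3)
  actuator = (0, -3)
tick 2:
  L0 wander: idle → wire = none
  L1 dock: active, inhibitor → wire = none
  L2 return_home: active, suppressor → wire = (0, -3)
  actuator = (0, -3)
tick 3:
  L0 wander: active, feeds wire = (-2, 2)
  L1 dock: active, inhibitor → wire = none
  L2 return_home: active, suppressor → wire = (0, -3)
  actuator = (0, -3)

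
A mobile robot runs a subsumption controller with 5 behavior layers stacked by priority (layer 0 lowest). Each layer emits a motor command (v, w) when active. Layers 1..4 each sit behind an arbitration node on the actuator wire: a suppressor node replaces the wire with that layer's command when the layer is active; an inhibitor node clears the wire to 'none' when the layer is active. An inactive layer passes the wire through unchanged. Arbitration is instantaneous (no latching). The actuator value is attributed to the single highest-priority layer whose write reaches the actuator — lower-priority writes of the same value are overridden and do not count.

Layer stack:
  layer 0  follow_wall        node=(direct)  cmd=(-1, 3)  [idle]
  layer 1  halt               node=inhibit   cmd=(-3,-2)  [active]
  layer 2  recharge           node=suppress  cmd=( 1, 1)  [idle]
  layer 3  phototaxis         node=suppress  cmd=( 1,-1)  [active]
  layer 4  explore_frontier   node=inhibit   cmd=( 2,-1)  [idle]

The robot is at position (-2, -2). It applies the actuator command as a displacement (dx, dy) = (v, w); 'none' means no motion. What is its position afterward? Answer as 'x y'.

-1 -3

L0 follow_wall: idle → wire = none
L1 halt: active, inhibitor → wire = none
L2 recharge: idle → wire stays none
L3 phototaxis: active, suppressor → wire = (1, -1)
L4 explore_frontier: idle → wire stays (1, -1)
actuator = (1, -1)
position: (-2, -2) + (1, -1) = (-1, -3)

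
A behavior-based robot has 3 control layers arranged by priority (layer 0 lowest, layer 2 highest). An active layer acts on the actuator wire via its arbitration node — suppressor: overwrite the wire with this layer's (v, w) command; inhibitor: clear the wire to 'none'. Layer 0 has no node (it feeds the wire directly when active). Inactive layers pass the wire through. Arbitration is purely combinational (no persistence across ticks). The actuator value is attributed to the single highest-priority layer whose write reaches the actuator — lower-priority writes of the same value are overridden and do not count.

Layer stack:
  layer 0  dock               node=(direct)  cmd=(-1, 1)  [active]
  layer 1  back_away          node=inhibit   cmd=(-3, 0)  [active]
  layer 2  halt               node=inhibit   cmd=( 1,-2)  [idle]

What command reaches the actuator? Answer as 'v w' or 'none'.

L0 dock: active, feeds wire = (-1, 1)
L1 back_away: active, inhibitor → wire = none
L2 halt: idle → wire stays none
actuator = none

none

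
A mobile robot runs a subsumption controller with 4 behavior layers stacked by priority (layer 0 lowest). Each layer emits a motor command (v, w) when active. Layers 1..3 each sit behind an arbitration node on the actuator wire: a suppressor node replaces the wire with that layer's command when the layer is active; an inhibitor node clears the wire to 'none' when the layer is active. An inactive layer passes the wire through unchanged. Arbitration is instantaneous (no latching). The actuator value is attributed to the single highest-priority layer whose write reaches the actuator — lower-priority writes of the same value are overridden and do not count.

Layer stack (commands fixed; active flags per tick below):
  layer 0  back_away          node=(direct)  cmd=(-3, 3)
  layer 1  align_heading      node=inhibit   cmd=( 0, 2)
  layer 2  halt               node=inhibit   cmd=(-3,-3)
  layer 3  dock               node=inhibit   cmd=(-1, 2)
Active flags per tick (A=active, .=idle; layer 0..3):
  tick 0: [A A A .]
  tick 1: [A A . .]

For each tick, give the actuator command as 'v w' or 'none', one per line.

none
none

tick 0:
  [0] back_away on; wire := (-3, 3)
  [1] align_heading on (inhibit); wire := none
  [2] halt on (inhibit); wire := none
  [3] dock off; pass none
  output none
tick 1:
  [0] back_away on; wire := (-3, 3)
  [1] align_heading on (inhibit); wire := none
  [2] halt off; pass none
  [3] dock off; pass none
  output none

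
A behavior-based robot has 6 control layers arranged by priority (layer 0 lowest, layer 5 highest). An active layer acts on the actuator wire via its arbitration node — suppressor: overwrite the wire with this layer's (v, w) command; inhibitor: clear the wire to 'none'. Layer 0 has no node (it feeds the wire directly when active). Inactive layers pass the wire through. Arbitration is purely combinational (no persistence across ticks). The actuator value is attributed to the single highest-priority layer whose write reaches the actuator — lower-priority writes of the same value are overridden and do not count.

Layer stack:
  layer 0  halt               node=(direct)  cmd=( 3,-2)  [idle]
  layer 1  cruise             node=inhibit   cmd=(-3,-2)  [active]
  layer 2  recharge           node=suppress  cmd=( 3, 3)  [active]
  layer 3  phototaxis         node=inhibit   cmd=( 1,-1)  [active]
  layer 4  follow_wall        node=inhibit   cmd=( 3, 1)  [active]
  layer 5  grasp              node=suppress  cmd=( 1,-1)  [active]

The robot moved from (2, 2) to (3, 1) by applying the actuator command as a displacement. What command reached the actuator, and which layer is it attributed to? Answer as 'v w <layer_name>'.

displacement = (3, 1) − (2, 2) = (1, -1)
[0] halt off; wire := none
[1] cruise on (inhibit); wire := none
[2] recharge on (suppress); wire := (3, 3)
[3] phototaxis on (inhibit); wire := none
[4] follow_wall on (inhibit); wire := none
[5] grasp on (suppress); wire := (1, -1)
output (1, -1) — from layer 5 (grasp)

1 -1 grasp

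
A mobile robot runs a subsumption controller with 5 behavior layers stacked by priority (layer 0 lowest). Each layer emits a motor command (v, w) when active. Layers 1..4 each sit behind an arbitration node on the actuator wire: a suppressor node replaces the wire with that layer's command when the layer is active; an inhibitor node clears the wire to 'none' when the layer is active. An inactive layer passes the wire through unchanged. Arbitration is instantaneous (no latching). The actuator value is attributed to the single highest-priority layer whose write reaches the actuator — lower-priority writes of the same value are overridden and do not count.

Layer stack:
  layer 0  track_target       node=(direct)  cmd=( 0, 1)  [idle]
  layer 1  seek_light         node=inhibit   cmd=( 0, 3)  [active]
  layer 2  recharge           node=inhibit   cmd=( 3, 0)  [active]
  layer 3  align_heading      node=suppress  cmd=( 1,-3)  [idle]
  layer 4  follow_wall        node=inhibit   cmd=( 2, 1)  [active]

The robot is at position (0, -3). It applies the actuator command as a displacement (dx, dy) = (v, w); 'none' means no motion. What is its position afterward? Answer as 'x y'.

L0 track_target: idle → wire = none
L1 seek_light: active, inhibitor → wire = none
L2 recharge: active, inhibitor → wire = none
L3 align_heading: idle → wire stays none
L4 follow_wall: active, inhibitor → wire = none
actuator = none
position: (0, -3) + none = (0, -3)

0 -3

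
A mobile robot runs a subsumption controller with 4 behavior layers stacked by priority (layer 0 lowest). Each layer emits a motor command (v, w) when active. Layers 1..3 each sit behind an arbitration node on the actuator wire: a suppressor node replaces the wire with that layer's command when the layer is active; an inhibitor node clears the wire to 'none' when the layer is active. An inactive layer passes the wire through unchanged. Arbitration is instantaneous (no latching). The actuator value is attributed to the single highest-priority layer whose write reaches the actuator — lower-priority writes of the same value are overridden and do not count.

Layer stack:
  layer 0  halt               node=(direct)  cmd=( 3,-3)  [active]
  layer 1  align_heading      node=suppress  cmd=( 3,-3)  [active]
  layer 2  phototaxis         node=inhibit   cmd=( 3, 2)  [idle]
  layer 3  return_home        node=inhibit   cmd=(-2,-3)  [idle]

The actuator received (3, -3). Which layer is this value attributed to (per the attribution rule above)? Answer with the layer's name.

align_heading

[0] halt on; wire := (3, -3)
[1] align_heading on (suppress); wire := (3, -3)
[2] phototaxis off; pass (3, -3)
[3] return_home off; pass (3, -3)
output (3, -3)
last writer: layer 1 = align_heading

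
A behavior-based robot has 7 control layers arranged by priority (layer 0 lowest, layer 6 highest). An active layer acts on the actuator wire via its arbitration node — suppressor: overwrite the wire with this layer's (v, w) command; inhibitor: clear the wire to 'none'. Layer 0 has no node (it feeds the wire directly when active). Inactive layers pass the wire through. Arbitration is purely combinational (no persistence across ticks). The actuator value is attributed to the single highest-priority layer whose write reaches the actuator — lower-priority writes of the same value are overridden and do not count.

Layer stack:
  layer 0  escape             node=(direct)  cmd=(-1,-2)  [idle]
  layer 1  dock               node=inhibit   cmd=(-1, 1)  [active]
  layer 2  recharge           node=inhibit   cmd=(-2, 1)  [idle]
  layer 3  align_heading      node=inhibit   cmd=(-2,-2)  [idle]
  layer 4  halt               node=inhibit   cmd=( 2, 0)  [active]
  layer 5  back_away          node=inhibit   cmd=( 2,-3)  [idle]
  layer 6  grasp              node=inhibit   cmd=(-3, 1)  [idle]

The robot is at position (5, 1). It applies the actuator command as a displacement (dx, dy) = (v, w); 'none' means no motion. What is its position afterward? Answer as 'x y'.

layer 0 (escape) idle — none
layer 1 (dock) active — inhibits: none
layer 2 (recharge) idle — unchanged: none
layer 3 (align_heading) idle — unchanged: none
layer 4 (halt) active — inhibits: none
layer 5 (back_away) idle — unchanged: none
layer 6 (grasp) idle — unchanged: none
→ actuator none
position: (5, 1) + none = (5, 1)

5 1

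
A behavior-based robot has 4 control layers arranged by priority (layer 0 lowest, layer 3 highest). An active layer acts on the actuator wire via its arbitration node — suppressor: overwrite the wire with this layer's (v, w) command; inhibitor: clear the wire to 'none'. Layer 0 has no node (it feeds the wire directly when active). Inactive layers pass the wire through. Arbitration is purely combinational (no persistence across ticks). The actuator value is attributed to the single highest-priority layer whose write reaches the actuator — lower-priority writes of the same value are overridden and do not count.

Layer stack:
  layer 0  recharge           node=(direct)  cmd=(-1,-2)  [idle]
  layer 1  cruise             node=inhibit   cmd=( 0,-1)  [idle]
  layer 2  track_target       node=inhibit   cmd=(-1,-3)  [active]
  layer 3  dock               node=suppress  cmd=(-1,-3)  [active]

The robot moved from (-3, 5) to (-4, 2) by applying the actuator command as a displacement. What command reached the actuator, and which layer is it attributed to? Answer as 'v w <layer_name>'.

-1 -3 dock

displacement = (-4, 2) − (-3, 5) = (-1, -3)
layer 0 (recharge) idle — none
layer 1 (cruise) idle — unchanged: none
layer 2 (track_target) active — inhibits: none
layer 3 (dock) active — suppresses: (-1, -3)
→ actuator (-1, -3) — from layer 3 (dock)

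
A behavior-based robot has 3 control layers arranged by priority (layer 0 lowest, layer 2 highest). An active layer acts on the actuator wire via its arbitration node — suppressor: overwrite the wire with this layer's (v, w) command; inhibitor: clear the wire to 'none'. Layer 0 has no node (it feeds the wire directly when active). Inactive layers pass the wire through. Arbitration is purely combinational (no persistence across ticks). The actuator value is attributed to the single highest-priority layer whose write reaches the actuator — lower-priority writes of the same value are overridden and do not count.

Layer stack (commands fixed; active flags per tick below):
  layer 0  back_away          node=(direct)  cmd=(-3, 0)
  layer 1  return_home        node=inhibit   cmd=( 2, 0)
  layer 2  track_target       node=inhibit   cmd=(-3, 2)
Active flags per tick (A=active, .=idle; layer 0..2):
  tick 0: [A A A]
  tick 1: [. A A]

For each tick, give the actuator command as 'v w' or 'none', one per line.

none
none

tick 0:
  [0] back_away on; wire := (-3, 0)
  [1] return_home on (inhibit); wire := none
  [2] track_target on (inhibit); wire := none
  output none
tick 1:
  [0] back_away off; wire := none
  [1] return_home on (inhibit); wire := none
  [2] track_target on (inhibit); wire := none
  output none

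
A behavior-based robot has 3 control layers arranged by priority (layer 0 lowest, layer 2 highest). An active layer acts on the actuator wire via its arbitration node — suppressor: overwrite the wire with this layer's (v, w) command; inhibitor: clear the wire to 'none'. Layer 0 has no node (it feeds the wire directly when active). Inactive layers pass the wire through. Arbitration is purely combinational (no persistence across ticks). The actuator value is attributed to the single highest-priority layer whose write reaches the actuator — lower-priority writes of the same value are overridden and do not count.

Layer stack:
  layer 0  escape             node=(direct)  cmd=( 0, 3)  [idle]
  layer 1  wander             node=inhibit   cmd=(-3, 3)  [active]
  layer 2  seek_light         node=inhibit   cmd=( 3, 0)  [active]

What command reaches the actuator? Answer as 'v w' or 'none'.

none

L0 escape: idle → wire = none
L1 wander: active, inhibitor → wire = none
L2 seek_light: active, inhibitor → wire = none
actuator = none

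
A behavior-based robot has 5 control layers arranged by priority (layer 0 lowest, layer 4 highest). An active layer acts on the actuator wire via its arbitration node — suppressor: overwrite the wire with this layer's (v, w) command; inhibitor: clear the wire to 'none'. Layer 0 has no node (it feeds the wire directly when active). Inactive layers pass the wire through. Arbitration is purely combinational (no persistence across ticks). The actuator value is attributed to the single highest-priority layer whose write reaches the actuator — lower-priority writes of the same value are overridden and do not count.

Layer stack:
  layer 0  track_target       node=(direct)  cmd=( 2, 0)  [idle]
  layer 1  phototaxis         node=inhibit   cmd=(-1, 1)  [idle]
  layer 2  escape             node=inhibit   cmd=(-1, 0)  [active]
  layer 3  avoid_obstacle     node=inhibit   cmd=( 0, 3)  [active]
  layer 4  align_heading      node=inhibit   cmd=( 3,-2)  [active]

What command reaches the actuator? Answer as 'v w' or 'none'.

[0] track_target off; wire := none
[1] phototaxis off; pass none
[2] escape on (inhibit); wire := none
[3] avoid_obstacle on (inhibit); wire := none
[4] align_heading on (inhibit); wire := none
output none

none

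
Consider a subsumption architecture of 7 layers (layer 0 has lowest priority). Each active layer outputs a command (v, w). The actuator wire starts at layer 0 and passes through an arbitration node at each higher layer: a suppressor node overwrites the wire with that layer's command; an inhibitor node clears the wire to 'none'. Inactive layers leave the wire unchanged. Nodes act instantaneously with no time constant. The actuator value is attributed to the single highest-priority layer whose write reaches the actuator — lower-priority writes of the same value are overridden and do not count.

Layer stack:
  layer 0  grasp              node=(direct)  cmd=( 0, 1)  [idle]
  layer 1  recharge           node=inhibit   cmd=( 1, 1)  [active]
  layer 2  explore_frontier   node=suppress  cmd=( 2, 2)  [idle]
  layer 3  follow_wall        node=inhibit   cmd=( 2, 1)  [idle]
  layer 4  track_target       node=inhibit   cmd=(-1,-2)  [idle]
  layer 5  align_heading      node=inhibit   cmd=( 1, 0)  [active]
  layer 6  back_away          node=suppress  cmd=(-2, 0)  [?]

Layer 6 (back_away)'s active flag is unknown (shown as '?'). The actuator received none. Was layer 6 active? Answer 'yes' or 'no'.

no

If layer 6 is active=yes:
  actuator would be (-2, 0)
If layer 6 is active=no:
  actuator would be none
Observed none, so layer 6 was idle.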